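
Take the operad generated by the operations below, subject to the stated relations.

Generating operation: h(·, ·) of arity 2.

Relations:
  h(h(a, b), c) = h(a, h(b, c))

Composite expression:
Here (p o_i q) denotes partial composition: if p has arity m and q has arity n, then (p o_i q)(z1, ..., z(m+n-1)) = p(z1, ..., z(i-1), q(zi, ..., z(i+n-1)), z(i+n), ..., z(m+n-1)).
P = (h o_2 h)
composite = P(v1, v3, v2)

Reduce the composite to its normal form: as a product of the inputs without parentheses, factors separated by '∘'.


v1 ∘ v3 ∘ v2

Under associativity of h, the answer is the v's in reading order.
h(v3, v2) flattens to v3 ∘ v2
h(v1, h(v3, v2)) flattens to v1 ∘ v3 ∘ v2


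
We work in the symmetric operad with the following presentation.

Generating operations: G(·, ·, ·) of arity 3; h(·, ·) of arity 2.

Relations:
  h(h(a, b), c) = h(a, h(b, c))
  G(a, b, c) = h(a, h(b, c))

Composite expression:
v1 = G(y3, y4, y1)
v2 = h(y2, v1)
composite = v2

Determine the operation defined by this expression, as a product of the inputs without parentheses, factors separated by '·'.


y2 · y3 · y4 · y1


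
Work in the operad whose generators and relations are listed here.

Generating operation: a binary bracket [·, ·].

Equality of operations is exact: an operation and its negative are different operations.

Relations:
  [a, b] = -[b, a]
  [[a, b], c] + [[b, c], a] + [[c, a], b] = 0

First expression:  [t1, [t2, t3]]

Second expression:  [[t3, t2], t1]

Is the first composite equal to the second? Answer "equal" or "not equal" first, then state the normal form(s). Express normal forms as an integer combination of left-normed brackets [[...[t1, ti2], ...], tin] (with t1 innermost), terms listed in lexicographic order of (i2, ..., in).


The first expression, normalized: [[t1, t2], t3] - [[t1, t3], t2]
The second expression, normalized: [[t1, t2], t3] - [[t1, t3], t2]
Identical normal forms: equal.

equal — both sides give [[t1, t2], t3] - [[t1, t3], t2]


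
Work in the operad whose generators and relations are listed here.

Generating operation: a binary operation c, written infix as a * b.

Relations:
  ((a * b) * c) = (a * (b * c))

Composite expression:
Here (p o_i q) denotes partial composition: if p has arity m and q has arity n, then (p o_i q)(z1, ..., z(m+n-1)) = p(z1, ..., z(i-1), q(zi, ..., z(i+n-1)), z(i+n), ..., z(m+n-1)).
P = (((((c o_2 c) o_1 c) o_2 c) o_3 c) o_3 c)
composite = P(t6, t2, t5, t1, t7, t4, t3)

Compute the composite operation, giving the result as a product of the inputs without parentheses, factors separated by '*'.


All parenthesizations of c agree; list the t-inputs left to right.
(t5 * t1) linearizes to t5 * t1
((t5 * t1) * t7) linearizes to t5 * t1 * t7
(t2 * ((t5 * t1) * t7)) linearizes to t2 * t5 * t1 * t7
(t6 * (t2 * ((t5 * t1) * t7))) linearizes to t6 * t2 * t5 * t1 * t7
(t4 * t3) linearizes to t4 * t3
((t6 * (t2 * ((t5 * t1) * t7))) * (t4 * t3)) linearizes to t6 * t2 * t5 * t1 * t7 * t4 * t3

t6 * t2 * t5 * t1 * t7 * t4 * t3


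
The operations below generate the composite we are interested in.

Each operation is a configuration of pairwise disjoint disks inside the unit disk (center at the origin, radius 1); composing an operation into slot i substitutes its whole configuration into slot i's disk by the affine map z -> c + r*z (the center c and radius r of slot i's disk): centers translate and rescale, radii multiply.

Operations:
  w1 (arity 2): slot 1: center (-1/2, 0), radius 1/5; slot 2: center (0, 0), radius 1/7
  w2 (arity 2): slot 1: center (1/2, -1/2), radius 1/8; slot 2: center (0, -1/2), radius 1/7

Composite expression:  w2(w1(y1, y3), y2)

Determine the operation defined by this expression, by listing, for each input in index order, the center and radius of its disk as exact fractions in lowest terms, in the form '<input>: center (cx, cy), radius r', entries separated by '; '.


Only the slot chain above each y matters under w2; compose those maps.
input y1: applying the 2 nested substitutions gives center (7/16, -1/2), radius 1/40
input y3: applying the 2 nested substitutions gives center (1/2, -1/2), radius 1/56
input y2: applying the 1 nested substitution gives center (0, -1/2), radius 1/7

y1: center (7/16, -1/2), radius 1/40; y2: center (0, -1/2), radius 1/7; y3: center (1/2, -1/2), radius 1/56


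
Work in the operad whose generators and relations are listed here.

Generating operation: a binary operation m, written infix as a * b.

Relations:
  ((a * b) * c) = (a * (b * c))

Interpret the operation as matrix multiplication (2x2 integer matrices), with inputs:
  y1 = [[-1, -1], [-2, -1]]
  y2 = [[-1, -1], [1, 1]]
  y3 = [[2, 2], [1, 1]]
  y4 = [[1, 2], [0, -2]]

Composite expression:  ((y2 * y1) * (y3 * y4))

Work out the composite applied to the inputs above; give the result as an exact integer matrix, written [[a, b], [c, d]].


[[8, 0], [-8, 0]]

(y2 * y1) = [[3, 2], [-3, -2]]
(y3 * y4) = [[2, 0], [1, 0]]
((y2 * y1) * (y3 * y4)) = [[8, 0], [-8, 0]]


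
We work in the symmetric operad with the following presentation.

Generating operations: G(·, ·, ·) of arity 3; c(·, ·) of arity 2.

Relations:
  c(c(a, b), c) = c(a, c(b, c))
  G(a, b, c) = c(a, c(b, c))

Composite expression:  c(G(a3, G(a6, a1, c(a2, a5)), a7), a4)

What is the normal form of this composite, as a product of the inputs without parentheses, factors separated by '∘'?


Every regrouping of c is equal, so read the a-inputs in written order.
c(a2, a5) linearizes to a2 ∘ a5
G(a6, a1, c(a2, a5)) linearizes to a6 ∘ a1 ∘ a2 ∘ a5
G(a3, G(a6, a1, c(a2, a5)), a7) linearizes to a3 ∘ a6 ∘ a1 ∘ a2 ∘ a5 ∘ a7
c(G(a3, G(a6, a1, c(a2, a5)), a7), a4) linearizes to a3 ∘ a6 ∘ a1 ∘ a2 ∘ a5 ∘ a7 ∘ a4

a3 ∘ a6 ∘ a1 ∘ a2 ∘ a5 ∘ a7 ∘ a4


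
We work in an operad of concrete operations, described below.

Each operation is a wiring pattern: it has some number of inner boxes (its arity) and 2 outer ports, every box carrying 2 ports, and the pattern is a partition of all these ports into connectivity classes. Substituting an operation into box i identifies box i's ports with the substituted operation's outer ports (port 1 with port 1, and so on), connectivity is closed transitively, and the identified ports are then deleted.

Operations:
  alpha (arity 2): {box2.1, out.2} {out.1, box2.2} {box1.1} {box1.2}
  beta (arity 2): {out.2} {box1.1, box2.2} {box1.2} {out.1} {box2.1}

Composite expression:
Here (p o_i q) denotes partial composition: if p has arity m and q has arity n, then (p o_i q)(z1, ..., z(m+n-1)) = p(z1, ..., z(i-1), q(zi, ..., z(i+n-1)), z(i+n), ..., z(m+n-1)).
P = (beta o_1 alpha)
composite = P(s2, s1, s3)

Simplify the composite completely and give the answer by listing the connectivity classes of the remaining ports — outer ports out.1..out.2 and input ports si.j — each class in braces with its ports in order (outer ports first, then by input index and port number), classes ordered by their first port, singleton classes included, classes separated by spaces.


Treat the ports identified at beta as solder joints: merge, then drop.
alpha over (s2, s1) gives {out.1, s1.2} {out.2, s1.1} {s2.1} {s2.2}, out.j being that stage's outer ports
beta over (s2, s1, s3) gives {out.1} {out.2} {s1.1} {s1.2, s3.2} {s2.1} {s2.2} {s3.1}, out.j being that stage's outer ports

{out.1} {out.2} {s1.1} {s1.2, s3.2} {s2.1} {s2.2} {s3.1}


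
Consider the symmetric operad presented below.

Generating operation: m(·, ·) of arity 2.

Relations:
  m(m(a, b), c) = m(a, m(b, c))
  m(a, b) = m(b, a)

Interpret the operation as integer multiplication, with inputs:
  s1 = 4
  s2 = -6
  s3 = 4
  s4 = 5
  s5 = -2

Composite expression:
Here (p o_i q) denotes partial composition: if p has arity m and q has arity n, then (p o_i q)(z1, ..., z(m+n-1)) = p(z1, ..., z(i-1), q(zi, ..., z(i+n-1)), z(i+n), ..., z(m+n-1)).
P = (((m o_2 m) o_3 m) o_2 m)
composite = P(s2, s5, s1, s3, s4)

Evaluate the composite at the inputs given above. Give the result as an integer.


m(s5, s1) = -8
m(s3, s4) = 20
m(m(s5, s1), m(s3, s4)) = -160
m(s2, m(m(s5, s1), m(s3, s4))) = 960

960


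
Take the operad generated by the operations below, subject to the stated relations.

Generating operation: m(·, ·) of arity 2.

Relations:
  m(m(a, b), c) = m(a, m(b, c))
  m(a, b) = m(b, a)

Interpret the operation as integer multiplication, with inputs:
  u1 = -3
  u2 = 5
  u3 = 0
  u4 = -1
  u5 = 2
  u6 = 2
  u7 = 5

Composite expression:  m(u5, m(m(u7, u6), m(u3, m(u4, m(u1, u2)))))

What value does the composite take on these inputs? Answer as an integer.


m(u7, u6) = 10
m(u1, u2) = -15
m(u4, m(u1, u2)) = 15
m(u3, m(u4, m(u1, u2))) = 0
m(m(u7, u6), m(u3, m(u4, m(u1, u2)))) = 0
m(u5, m(m(u7, u6), m(u3, m(u4, m(u1, u2))))) = 0

0


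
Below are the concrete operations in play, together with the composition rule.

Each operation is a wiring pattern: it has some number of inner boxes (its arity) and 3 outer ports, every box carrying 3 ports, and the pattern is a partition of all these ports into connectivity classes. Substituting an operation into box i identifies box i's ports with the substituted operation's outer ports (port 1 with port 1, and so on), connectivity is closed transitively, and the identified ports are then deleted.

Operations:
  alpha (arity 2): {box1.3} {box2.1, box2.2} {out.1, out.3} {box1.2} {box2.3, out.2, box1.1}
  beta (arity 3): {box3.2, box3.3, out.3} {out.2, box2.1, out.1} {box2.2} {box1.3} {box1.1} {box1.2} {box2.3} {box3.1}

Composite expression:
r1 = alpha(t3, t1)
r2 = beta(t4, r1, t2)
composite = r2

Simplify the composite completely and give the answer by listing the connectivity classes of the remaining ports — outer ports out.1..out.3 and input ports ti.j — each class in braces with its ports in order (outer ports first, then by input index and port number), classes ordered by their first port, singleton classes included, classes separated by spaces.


{out.1, out.2} {out.3, t2.2, t2.3} {t1.1, t1.2} {t1.3, t3.1} {t2.1} {t3.2} {t3.3} {t4.1} {t4.2} {t4.3}


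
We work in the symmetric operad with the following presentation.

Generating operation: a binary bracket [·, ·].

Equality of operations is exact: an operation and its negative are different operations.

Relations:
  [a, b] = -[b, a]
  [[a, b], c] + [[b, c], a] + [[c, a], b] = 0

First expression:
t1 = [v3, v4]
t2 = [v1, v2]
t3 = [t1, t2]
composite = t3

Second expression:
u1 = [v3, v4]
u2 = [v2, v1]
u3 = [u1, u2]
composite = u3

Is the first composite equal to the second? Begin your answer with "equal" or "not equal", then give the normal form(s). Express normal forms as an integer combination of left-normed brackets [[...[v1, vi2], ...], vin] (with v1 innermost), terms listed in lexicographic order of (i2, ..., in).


not equal; the first gives -[[[v1, v2], v3], v4] + [[[v1, v2], v4], v3] and the second [[[v1, v2], v3], v4] - [[[v1, v2], v4], v3]

Reducing the first expression gives -[[[v1, v2], v3], v4] + [[[v1, v2], v4], v3]
Reducing the second expression gives [[[v1, v2], v3], v4] - [[[v1, v2], v4], v3]
The normal forms differ: not equal.


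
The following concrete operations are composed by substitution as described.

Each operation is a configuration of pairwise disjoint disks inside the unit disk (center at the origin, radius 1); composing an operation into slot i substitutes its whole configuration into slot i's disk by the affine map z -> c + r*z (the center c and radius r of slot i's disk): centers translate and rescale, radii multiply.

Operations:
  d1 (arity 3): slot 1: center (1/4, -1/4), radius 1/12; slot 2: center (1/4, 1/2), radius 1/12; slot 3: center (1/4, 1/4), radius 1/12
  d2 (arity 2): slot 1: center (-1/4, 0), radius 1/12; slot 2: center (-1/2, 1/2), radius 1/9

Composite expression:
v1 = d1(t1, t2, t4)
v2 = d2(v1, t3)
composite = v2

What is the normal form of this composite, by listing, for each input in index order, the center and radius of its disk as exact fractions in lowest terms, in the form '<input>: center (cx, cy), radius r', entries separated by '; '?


Follow each t-input down from d2: c' goes to c + r*c', radius to r*r'.
input t1: composing its 2 substitution steps yields center (-11/48, -1/48), radius 1/144
input t2: composing its 2 substitution steps yields center (-11/48, 1/24), radius 1/144
input t4: composing its 2 substitution steps yields center (-11/48, 1/48), radius 1/144
input t3: composing its 1 substitution step yields center (-1/2, 1/2), radius 1/9

t1: center (-11/48, -1/48), radius 1/144; t2: center (-11/48, 1/24), radius 1/144; t3: center (-1/2, 1/2), radius 1/9; t4: center (-11/48, 1/48), radius 1/144


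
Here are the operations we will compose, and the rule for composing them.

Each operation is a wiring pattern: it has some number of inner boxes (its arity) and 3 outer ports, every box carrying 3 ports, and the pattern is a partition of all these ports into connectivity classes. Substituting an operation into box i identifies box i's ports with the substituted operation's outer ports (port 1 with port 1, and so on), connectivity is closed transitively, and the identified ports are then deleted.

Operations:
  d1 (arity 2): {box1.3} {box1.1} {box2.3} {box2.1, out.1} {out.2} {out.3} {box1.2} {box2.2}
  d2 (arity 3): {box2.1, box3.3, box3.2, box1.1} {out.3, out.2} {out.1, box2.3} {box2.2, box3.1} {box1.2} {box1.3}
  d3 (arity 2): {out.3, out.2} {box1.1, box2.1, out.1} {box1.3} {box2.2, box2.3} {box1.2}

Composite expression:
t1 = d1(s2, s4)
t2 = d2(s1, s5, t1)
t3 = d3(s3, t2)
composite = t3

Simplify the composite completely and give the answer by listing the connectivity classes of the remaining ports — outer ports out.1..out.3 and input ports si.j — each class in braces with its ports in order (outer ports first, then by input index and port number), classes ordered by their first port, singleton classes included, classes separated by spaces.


{out.1, s3.1, s5.3} {out.2, out.3} {s1.1, s5.1} {s1.2} {s1.3} {s2.1} {s2.2} {s2.3} {s3.2} {s3.3} {s4.1, s5.2} {s4.2} {s4.3}

Substituting into d3 glues patterns; closure does the rest.
after d1, the pattern on (s2, s4) reads {out.1, s4.1} {out.2} {out.3} {s2.1} {s2.2} {s2.3} {s4.2} {s4.3} (out.j = its outer ports)
after d2, the pattern on (s1, s5, s2, s4) reads {out.1, s5.3} {out.2, out.3} {s1.1, s5.1} {s1.2} {s1.3} {s2.1} {s2.2} {s2.3} {s4.1, s5.2} {s4.2} {s4.3} (out.j = its outer ports)
after d3, the pattern on (s3, s1, s5, s2, s4) reads {out.1, s3.1, s5.3} {out.2, out.3} {s1.1, s5.1} {s1.2} {s1.3} {s2.1} {s2.2} {s2.3} {s3.2} {s3.3} {s4.1, s5.2} {s4.2} {s4.3} (out.j = its outer ports)


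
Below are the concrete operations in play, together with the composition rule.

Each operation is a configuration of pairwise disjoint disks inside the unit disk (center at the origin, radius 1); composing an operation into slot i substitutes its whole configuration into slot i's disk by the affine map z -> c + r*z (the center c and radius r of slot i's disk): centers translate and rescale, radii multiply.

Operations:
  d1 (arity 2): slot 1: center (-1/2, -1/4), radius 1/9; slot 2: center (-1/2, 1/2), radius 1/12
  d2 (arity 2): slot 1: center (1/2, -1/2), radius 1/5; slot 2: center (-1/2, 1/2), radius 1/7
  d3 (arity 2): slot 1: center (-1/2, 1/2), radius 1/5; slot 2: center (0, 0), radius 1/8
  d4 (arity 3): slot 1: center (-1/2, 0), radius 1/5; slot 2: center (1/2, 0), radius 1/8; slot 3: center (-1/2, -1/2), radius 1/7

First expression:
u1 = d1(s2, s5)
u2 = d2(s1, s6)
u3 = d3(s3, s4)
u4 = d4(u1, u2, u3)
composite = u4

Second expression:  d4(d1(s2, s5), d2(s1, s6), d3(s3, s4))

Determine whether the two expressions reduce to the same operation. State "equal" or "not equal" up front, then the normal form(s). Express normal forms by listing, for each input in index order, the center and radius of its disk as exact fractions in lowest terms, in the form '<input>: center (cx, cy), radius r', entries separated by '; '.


Normal form of the first expression: s1: center (9/16, -1/16), radius 1/40; s2: center (-3/5, -1/20), radius 1/45; s3: center (-4/7, -3/7), radius 1/35; s4: center (-1/2, -1/2), radius 1/56; s5: center (-3/5, 1/10), radius 1/60; s6: center (7/16, 1/16), radius 1/56
Normal form of the second expression: s1: center (9/16, -1/16), radius 1/40; s2: center (-3/5, -1/20), radius 1/45; s3: center (-4/7, -3/7), radius 1/35; s4: center (-1/2, -1/2), radius 1/56; s5: center (-3/5, 1/10), radius 1/60; s6: center (7/16, 1/16), radius 1/56
Same normal form: equal.

equal; the common form is s1: center (9/16, -1/16), radius 1/40; s2: center (-3/5, -1/20), radius 1/45; s3: center (-4/7, -3/7), radius 1/35; s4: center (-1/2, -1/2), radius 1/56; s5: center (-3/5, 1/10), radius 1/60; s6: center (7/16, 1/16), radius 1/56


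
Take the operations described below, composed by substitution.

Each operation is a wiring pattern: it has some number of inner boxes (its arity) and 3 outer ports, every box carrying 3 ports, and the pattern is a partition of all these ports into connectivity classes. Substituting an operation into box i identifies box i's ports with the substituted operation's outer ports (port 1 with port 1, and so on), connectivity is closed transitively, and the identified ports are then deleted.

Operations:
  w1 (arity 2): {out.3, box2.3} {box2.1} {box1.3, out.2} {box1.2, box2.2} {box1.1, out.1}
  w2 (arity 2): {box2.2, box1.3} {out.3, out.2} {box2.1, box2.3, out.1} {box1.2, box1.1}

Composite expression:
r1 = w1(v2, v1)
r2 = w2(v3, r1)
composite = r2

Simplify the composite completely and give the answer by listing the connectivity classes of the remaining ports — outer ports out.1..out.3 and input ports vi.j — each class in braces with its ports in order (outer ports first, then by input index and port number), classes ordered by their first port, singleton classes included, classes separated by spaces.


Two ports join when wires chain via w2-identified ports.
composing w1 on (v2, v1), with out.j its own outer ports: {out.1, v2.1} {out.2, v2.3} {out.3, v1.3} {v1.1} {v1.2, v2.2}
composing w2 on (v3, v2, v1), with out.j its own outer ports: {out.1, v1.3, v2.1} {out.2, out.3} {v1.1} {v1.2, v2.2} {v2.3, v3.3} {v3.1, v3.2}

{out.1, v1.3, v2.1} {out.2, out.3} {v1.1} {v1.2, v2.2} {v2.3, v3.3} {v3.1, v3.2}


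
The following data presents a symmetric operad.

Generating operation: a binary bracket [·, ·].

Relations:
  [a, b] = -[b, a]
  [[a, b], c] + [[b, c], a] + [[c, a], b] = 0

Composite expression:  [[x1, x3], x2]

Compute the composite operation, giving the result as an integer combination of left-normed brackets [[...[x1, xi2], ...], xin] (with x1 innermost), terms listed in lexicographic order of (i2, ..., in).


[[x1, x3], x2]


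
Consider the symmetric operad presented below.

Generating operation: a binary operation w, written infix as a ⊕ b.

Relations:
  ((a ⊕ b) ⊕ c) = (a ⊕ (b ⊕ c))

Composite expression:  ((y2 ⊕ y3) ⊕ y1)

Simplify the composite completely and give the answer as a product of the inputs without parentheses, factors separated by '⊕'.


y2 ⊕ y3 ⊕ y1


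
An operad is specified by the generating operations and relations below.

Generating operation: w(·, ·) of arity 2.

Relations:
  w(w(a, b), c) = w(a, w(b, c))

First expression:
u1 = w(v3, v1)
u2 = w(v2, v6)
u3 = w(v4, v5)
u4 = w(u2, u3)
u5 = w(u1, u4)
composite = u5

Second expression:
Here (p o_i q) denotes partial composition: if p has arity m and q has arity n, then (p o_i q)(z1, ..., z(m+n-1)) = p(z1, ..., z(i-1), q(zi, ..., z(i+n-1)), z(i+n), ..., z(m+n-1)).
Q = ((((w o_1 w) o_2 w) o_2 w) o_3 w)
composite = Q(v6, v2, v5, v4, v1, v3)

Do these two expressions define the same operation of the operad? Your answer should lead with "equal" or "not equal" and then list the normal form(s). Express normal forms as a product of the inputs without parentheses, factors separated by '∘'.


not equal: they reduce to v3 ∘ v1 ∘ v2 ∘ v6 ∘ v4 ∘ v5 and v6 ∘ v2 ∘ v5 ∘ v4 ∘ v1 ∘ v3

In normal form, the first expression is v3 ∘ v1 ∘ v2 ∘ v6 ∘ v4 ∘ v5
In normal form, the second expression is v6 ∘ v2 ∘ v5 ∘ v4 ∘ v1 ∘ v3
The forms do not match — not equal.


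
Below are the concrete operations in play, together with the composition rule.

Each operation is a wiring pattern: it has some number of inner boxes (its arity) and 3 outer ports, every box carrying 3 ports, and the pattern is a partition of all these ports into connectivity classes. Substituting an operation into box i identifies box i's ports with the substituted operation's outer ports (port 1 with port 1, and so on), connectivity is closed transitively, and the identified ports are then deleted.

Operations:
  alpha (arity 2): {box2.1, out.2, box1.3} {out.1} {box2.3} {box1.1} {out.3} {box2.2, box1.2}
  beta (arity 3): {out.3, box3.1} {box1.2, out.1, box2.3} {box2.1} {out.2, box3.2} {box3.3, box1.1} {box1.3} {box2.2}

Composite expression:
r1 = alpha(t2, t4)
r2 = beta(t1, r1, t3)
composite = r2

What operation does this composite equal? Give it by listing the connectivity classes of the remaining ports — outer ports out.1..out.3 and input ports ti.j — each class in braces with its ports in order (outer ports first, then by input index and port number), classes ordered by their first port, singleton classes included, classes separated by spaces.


{out.1, t1.2} {out.2, t3.2} {out.3, t3.1} {t1.1, t3.3} {t1.3} {t2.1} {t2.2, t4.2} {t2.3, t4.1} {t4.3}

After gluing at beta, chains via deleted ports link the t-ports.
after alpha, the pattern on (t2, t4) reads {out.1} {out.2, t2.3, t4.1} {out.3} {t2.1} {t2.2, t4.2} {t4.3} (out.j = its outer ports)
after beta, the pattern on (t1, t2, t4, t3) reads {out.1, t1.2} {out.2, t3.2} {out.3, t3.1} {t1.1, t3.3} {t1.3} {t2.1} {t2.2, t4.2} {t2.3, t4.1} {t4.3} (out.j = its outer ports)


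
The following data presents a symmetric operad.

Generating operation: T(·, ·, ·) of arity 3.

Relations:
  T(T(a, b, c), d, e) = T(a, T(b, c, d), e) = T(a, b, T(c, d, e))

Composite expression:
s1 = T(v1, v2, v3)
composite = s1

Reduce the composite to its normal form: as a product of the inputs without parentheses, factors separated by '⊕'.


v1 ⊕ v2 ⊕ v3

Associativity of T dissolves the nesting; only the v-input order survives.
T(v1, v2, v3) linearizes to v1 ⊕ v2 ⊕ v3


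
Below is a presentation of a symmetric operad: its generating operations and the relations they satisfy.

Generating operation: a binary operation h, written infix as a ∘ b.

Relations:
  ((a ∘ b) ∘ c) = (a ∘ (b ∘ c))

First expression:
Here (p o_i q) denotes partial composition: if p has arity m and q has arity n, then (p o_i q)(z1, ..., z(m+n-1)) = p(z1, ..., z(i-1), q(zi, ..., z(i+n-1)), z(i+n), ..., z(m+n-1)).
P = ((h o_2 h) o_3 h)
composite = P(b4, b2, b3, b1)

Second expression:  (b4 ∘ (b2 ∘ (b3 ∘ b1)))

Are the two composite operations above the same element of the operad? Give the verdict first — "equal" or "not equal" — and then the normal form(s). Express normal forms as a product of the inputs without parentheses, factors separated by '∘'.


equal; both compose to b4 ∘ b2 ∘ b3 ∘ b1

In normal form, the first expression is b4 ∘ b2 ∘ b3 ∘ b1
In normal form, the second expression is b4 ∘ b2 ∘ b3 ∘ b1
The normal forms match — equal.


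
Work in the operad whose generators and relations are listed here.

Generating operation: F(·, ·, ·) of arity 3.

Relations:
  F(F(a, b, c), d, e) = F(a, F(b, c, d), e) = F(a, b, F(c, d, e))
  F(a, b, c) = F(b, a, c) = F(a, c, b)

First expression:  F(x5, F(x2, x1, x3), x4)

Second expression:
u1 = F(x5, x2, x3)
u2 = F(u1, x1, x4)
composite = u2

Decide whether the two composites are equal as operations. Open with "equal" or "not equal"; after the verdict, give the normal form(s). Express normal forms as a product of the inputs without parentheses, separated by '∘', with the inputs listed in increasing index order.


equal; the common form is x1 ∘ x2 ∘ x3 ∘ x4 ∘ x5

Normal form of the first expression: x1 ∘ x2 ∘ x3 ∘ x4 ∘ x5
Normal form of the second expression: x1 ∘ x2 ∘ x3 ∘ x4 ∘ x5
Same normal form: equal.


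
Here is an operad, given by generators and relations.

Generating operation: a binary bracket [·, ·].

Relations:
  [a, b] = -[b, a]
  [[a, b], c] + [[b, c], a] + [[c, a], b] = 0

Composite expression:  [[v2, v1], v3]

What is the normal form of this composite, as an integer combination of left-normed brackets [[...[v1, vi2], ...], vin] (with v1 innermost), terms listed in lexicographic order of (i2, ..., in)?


Left-normed coefficients sit on the v1-initial expansion words.
Composite bracket: [[v2, v1], v3]
Expanding via [a, b] = ab - ba: 4 signed words (2^2 = 4).
Keep just the words that open with v1:
  from v1v2v3, sign -1: term -[[v1, v2], v3]

-[[v1, v2], v3]


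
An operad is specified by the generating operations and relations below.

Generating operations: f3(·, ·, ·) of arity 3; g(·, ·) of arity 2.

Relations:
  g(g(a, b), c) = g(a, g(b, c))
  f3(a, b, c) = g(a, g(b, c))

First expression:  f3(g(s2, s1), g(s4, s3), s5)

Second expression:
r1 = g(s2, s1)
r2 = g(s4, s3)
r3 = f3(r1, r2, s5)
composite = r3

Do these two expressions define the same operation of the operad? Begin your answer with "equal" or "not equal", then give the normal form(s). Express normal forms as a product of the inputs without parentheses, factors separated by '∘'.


equal; the common form is s2 ∘ s1 ∘ s4 ∘ s3 ∘ s5

The first expression, normalized: s2 ∘ s1 ∘ s4 ∘ s3 ∘ s5
The second expression, normalized: s2 ∘ s1 ∘ s4 ∘ s3 ∘ s5
One common form — equal.


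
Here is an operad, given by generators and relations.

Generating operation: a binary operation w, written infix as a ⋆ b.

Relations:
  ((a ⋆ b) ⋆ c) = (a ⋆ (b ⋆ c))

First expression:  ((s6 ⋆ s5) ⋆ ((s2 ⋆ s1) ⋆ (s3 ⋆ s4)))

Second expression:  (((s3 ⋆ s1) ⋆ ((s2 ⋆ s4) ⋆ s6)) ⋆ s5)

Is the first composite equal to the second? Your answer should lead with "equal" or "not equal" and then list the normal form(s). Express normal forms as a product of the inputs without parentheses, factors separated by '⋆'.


Reducing the first expression gives s6 ⋆ s5 ⋆ s2 ⋆ s1 ⋆ s3 ⋆ s4
Reducing the second expression gives s3 ⋆ s1 ⋆ s2 ⋆ s4 ⋆ s6 ⋆ s5
The normal forms differ: not equal.

not equal: they reduce to s6 ⋆ s5 ⋆ s2 ⋆ s1 ⋆ s3 ⋆ s4 and s3 ⋆ s1 ⋆ s2 ⋆ s4 ⋆ s6 ⋆ s5


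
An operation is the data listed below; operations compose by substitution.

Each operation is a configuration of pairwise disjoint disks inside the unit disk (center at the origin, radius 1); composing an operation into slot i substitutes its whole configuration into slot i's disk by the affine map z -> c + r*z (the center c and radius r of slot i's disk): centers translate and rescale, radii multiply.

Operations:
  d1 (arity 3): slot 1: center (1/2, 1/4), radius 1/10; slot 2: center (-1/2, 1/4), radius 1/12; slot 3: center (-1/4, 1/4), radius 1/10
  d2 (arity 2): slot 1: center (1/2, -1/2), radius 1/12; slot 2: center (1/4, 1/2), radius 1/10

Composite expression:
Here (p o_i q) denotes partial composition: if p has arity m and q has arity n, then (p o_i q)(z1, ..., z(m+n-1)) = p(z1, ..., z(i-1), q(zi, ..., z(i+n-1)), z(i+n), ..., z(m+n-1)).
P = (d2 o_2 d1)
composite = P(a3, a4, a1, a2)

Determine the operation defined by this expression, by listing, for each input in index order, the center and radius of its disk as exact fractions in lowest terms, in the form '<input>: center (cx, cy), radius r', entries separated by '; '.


a1: center (1/5, 21/40), radius 1/120; a2: center (9/40, 21/40), radius 1/100; a3: center (1/2, -1/2), radius 1/12; a4: center (3/10, 21/40), radius 1/100

Affine substitution under d2: radii multiply and a-centers shift.
for a3, the 1-step affine chain lands on center (1/2, -1/2), radius 1/12
for a4, the 2-step affine chain lands on center (3/10, 21/40), radius 1/100
for a1, the 2-step affine chain lands on center (1/5, 21/40), radius 1/120
for a2, the 2-step affine chain lands on center (9/40, 21/40), radius 1/100


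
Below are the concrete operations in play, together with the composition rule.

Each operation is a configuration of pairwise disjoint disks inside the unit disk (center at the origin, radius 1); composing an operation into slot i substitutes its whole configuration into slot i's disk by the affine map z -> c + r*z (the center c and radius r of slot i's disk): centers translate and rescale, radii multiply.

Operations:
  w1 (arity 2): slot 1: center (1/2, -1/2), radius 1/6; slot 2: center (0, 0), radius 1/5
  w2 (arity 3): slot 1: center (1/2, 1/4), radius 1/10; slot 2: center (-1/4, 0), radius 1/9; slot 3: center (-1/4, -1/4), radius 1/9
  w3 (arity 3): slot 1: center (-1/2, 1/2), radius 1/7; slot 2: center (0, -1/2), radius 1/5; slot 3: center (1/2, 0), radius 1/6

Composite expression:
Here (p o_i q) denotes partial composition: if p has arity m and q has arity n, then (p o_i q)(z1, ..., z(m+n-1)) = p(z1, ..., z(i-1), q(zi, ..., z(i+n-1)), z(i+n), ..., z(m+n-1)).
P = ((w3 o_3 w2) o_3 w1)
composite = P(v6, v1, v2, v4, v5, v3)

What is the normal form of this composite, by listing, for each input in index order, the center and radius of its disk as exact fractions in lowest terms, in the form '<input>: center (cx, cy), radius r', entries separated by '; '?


Follow each v-input down from w3: c' goes to c + r*c', radius to r*r'.
tracing v6 down its 1-map path: center (-1/2, 1/2), radius 1/7
tracing v1 down its 1-map path: center (0, -1/2), radius 1/5
tracing v2 down its 3-map path: center (71/120, 1/30), radius 1/360
tracing v4 down its 3-map path: center (7/12, 1/24), radius 1/300
tracing v5 down its 2-map path: center (11/24, 0), radius 1/54
tracing v3 down its 2-map path: center (11/24, -1/24), radius 1/54

v1: center (0, -1/2), radius 1/5; v2: center (71/120, 1/30), radius 1/360; v3: center (11/24, -1/24), radius 1/54; v4: center (7/12, 1/24), radius 1/300; v5: center (11/24, 0), radius 1/54; v6: center (-1/2, 1/2), radius 1/7


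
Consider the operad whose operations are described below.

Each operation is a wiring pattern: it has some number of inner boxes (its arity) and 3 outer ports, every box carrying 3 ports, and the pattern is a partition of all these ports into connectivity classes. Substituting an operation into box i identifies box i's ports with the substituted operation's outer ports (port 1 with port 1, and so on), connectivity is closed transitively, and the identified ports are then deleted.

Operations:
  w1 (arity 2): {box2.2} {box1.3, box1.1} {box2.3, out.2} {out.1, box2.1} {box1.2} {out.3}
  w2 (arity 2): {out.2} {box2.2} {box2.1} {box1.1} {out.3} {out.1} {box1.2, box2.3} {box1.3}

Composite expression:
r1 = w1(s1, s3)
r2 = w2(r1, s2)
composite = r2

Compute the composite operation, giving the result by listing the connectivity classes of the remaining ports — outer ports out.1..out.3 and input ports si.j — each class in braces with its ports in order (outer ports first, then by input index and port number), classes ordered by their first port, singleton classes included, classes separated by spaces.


{out.1} {out.2} {out.3} {s1.1, s1.3} {s1.2} {s2.1} {s2.2} {s2.3, s3.3} {s3.1} {s3.2}

Substituting into w2 glues patterns; closure does the rest.
the subtree at w1 composes to {out.1, s3.1} {out.2, s3.3} {out.3} {s1.1, s1.3} {s1.2} {s3.2} on (s1, s3); out.j = own outer ports
the subtree at w2 composes to {out.1} {out.2} {out.3} {s1.1, s1.3} {s1.2} {s2.1} {s2.2} {s2.3, s3.3} {s3.1} {s3.2} on (s1, s3, s2); out.j = own outer ports


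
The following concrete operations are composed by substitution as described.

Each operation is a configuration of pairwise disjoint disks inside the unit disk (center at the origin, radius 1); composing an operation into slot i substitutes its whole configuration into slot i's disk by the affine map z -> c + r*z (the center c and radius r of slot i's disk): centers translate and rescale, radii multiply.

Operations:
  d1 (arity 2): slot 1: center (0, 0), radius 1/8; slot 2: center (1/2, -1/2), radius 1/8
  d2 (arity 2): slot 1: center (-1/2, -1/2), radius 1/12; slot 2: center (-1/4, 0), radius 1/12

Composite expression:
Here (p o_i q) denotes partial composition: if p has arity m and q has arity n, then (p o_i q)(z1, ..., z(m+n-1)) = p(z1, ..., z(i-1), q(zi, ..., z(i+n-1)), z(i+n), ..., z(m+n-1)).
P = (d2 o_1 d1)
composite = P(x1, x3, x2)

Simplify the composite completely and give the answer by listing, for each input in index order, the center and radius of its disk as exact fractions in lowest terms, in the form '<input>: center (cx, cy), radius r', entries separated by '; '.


x1: center (-1/2, -1/2), radius 1/96; x2: center (-1/4, 0), radius 1/12; x3: center (-11/24, -13/24), radius 1/96

Each x-disk chains the slot maps above it in d2; radii multiply.
x1 passes through 2 substitutions, ending at center (-1/2, -1/2), radius 1/96
x3 passes through 2 substitutions, ending at center (-11/24, -13/24), radius 1/96
x2 passes through 1 substitution, ending at center (-1/4, 0), radius 1/12


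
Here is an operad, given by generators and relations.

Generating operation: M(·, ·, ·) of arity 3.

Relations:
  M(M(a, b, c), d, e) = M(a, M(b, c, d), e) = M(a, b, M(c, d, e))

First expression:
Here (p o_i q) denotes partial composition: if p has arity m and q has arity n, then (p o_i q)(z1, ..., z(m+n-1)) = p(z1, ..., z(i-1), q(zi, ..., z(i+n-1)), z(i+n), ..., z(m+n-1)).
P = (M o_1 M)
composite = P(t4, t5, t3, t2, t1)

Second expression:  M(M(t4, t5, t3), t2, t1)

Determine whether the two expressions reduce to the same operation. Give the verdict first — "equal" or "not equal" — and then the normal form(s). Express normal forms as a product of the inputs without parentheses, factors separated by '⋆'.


equal — both sides give t4 ⋆ t5 ⋆ t3 ⋆ t2 ⋆ t1

The first expression, normalized: t4 ⋆ t5 ⋆ t3 ⋆ t2 ⋆ t1
The second expression, normalized: t4 ⋆ t5 ⋆ t3 ⋆ t2 ⋆ t1
The forms coincide; equal.


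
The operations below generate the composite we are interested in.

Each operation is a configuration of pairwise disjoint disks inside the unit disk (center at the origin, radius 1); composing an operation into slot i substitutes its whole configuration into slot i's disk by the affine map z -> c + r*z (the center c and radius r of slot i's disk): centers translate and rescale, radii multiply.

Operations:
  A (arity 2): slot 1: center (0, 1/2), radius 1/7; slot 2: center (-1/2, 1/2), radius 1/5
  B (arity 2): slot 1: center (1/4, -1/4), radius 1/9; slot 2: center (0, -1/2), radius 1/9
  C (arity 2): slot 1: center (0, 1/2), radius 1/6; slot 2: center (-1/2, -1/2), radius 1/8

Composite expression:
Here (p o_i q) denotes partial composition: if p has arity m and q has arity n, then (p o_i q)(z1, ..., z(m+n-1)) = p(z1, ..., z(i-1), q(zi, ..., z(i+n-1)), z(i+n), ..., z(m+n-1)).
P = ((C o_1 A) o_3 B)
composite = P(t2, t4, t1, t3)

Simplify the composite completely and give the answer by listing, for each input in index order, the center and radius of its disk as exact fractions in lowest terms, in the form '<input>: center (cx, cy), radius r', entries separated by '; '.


t1: center (-15/32, -17/32), radius 1/72; t2: center (0, 7/12), radius 1/42; t3: center (-1/2, -9/16), radius 1/72; t4: center (-1/12, 7/12), radius 1/30

Each t-disk chains the slot maps above it in C; radii multiply.
input t2: composing its 2 substitution steps yields center (0, 7/12), radius 1/42
input t4: composing its 2 substitution steps yields center (-1/12, 7/12), radius 1/30
input t1: composing its 2 substitution steps yields center (-15/32, -17/32), radius 1/72
input t3: composing its 2 substitution steps yields center (-1/2, -9/16), radius 1/72


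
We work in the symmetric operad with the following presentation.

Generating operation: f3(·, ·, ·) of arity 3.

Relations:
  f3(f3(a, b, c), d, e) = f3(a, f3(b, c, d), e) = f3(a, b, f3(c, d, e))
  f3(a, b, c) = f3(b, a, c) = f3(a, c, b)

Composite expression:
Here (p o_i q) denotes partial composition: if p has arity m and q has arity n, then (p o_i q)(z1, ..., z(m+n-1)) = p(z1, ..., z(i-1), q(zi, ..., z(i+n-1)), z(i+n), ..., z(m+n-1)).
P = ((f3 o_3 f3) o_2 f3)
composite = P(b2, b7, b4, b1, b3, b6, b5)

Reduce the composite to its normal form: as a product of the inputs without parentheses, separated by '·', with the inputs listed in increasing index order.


b1 · b2 · b3 · b4 · b5 · b6 · b7

Any arrangement under f3 is one operation, so sort the b-inputs.
f3(b7, b4, b1) flattens to b7 · b4 · b1
f3(b3, b6, b5) flattens to b3 · b6 · b5
f3(b2, f3(b7, b4, b1), f3(b3, b6, b5)) flattens to b2 · b7 · b4 · b1 · b3 · b6 · b5
the factors in increasing index order: b1 · b2 · b3 · b4 · b5 · b6 · b7


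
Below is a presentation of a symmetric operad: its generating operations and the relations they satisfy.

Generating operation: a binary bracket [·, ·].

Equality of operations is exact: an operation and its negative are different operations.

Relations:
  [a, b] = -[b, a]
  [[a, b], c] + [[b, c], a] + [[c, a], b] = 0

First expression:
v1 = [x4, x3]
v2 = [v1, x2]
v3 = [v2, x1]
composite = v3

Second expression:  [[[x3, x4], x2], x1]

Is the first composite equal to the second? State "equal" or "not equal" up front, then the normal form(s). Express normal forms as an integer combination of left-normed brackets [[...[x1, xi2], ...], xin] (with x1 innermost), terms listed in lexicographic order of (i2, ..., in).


not equal; the first gives -[[[x1, x2], x3], x4] + [[[x1, x2], x4], x3] + [[[x1, x3], x4], x2] - [[[x1, x4], x3], x2] and the second [[[x1, x2], x3], x4] - [[[x1, x2], x4], x3] - [[[x1, x3], x4], x2] + [[[x1, x4], x3], x2]

The first expression reduces to -[[[x1, x2], x3], x4] + [[[x1, x2], x4], x3] + [[[x1, x3], x4], x2] - [[[x1, x4], x3], x2]
The second expression reduces to [[[x1, x2], x3], x4] - [[[x1, x2], x4], x3] - [[[x1, x3], x4], x2] + [[[x1, x4], x3], x2]
Distinct normal forms: not equal.


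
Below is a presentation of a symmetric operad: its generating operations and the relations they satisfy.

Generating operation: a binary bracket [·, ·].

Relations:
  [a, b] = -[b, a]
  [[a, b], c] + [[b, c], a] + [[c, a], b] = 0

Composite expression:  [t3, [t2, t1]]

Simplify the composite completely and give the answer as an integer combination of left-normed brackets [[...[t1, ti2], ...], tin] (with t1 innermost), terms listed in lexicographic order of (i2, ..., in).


Left-normed coefficients sit on the t1-initial expansion words.
Composite bracket: [t3, [t2, t1]]
Full expansion: 4 signed words from ab - ba (2^2 = 4).
Coefficients come from the t1-initial words:
  the word t1t2t3 carries sign +1 and contributes +[[t1, t2], t3]

[[t1, t2], t3]


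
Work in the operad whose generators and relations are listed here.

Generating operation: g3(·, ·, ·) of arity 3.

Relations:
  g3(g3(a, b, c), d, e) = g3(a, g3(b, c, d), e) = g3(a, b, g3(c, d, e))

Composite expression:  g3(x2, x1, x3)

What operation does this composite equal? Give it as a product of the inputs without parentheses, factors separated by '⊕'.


x2 ⊕ x1 ⊕ x3

Associativity of g3 dissolves the nesting; only the x-input order survives.
g3(x2, x1, x3) reduces to x2 ⊕ x1 ⊕ x3


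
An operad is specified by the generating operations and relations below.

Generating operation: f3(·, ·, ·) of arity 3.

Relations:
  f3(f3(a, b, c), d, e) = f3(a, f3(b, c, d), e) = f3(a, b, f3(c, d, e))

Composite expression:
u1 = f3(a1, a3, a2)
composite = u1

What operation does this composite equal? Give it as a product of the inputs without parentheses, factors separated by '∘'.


a1 ∘ a3 ∘ a2

All parenthesizations of f3 agree; list the a-inputs left to right.
f3(a1, a3, a2) flattens to a1 ∘ a3 ∘ a2


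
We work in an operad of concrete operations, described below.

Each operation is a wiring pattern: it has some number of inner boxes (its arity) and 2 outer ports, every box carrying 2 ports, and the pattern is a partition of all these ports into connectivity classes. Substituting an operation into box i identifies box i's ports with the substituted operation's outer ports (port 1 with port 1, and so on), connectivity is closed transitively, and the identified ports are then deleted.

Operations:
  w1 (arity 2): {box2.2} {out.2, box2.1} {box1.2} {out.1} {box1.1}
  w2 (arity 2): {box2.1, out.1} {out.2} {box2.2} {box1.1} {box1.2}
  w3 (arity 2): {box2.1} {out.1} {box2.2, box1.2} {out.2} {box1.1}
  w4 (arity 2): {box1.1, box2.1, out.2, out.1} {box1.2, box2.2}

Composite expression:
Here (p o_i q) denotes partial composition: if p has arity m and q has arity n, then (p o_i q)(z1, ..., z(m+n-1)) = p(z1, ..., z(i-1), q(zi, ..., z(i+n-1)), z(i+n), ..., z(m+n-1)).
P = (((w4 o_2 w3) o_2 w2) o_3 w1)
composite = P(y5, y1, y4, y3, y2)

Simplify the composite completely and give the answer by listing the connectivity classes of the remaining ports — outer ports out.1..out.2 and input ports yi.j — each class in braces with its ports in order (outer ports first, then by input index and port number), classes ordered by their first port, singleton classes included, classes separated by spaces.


{out.1, out.2, y5.1} {y1.1} {y1.2} {y2.1} {y2.2} {y3.1} {y3.2} {y4.1} {y4.2} {y5.2}

Reachability decides: close wires over w4-identified ports.
after w1, the pattern on (y4, y3) reads {out.1} {out.2, y3.1} {y3.2} {y4.1} {y4.2} (out.j = its outer ports)
after w2, the pattern on (y1, y4, y3) reads {out.1} {out.2} {y1.1} {y1.2} {y3.1} {y3.2} {y4.1} {y4.2} (out.j = its outer ports)
after w3, the pattern on (y1, y4, y3, y2) reads {out.1} {out.2} {y1.1} {y1.2} {y2.1} {y2.2} {y3.1} {y3.2} {y4.1} {y4.2} (out.j = its outer ports)
after w4, the pattern on (y5, y1, y4, y3, y2) reads {out.1, out.2, y5.1} {y1.1} {y1.2} {y2.1} {y2.2} {y3.1} {y3.2} {y4.1} {y4.2} {y5.2} (out.j = its outer ports)
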